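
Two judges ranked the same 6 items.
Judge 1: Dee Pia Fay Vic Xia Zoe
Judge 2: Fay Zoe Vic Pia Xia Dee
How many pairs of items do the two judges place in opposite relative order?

10

Assign each item its position (1..6) in the first ordering, then rewrite the second ordering as that position sequence:
positions: Dee→1, Pia→2, Fay→3, Vic→4, Xia→5, Zoe→6
second ordering as positions: [3, 6, 4, 2, 5, 1]
Discordant pairs = inversions in this position sequence.
3: 2, 1 → 2
6: 4, 2, 5, 1 → 4
4: 2, 1 → 2
2: 1 → 1
5: 1 → 1
1: 0
Total: 2 + 4 + 2 + 1 + 1 + 0 = 10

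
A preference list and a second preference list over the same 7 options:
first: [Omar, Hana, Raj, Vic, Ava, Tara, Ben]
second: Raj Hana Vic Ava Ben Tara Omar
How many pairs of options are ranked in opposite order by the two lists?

Assign each item its position (1..7) in the first ordering, then rewrite the second ordering as that position sequence:
positions: Omar→1, Hana→2, Raj→3, Vic→4, Ava→5, Tara→6, Ben→7
second ordering as positions: [3, 2, 4, 5, 7, 6, 1]
Discordant pairs = inversions in this position sequence.
3: 2, 1 → 2
2: 1 → 1
4: 1 → 1
5: 1 → 1
7: 6, 1 → 2
6: 1 → 1
1: 0
Total: 2 + 1 + 1 + 1 + 2 + 1 + 0 = 8

8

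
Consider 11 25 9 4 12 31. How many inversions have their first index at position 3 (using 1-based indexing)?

1

The element at index 3 is 9.
Elements after it: 4, 12, 31
Those smaller than 9: 4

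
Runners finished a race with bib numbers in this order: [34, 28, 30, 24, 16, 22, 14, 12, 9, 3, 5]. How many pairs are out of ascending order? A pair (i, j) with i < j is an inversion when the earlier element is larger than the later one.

52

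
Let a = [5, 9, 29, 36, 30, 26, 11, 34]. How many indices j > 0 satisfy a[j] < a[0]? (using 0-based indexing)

0

The element at index 0 is 5.
Elements after it: 9, 29, 36, 30, 26, 11, 34
None of them are smaller than 5.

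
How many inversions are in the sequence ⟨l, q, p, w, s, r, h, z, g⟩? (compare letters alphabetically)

18 inversions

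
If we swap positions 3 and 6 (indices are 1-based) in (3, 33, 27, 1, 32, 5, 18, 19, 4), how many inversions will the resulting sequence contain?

Positions 3 and 6 hold 27 and 5; after swapping, the array is [3, 33, 5, 1, 32, 27, 18, 19, 4].
Count, for each position, how many later elements it exceeds:
3: 1
33: 7
5: 2
1: 0
32: 4
27: 3
18: 1
19: 1
4: 0
Sum: 1 + 7 + 2 + 0 + 4 + 3 + 1 + 1 + 0 = 19

19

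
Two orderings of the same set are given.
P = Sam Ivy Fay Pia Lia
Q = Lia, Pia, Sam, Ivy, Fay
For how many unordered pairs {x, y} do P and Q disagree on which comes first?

7

Assign each item its position (1..5) in the first ordering, then rewrite the second ordering as that position sequence:
positions: Sam→1, Ivy→2, Fay→3, Pia→4, Lia→5
second ordering as positions: [5, 4, 1, 2, 3]
Discordant pairs = inversions in this position sequence.
5: 4, 1, 2, 3 → 4
4: 1, 2, 3 → 3
1: 0
2: 0
3: 0
Total: 4 + 3 + 0 + 0 + 0 = 7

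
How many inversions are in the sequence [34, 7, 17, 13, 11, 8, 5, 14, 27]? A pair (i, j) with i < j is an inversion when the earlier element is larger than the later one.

Element-by-element contributions:
34 → 7, 17, 13, 11, 8, 5, 14, 27 → 8
7 → 5 → 1
17 → 13, 11, 8, 5, 14 → 5
13 → 11, 8, 5 → 3
11 → 8, 5 → 2
8 → 5 → 1
5 → none → 0
14 → none → 0
27 → none → 0
Sum: 8 + 1 + 5 + 3 + 2 + 1 + 0 + 0 + 0 = 20

20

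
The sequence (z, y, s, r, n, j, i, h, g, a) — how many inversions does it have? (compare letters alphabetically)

45 inversions

Sweep left to right; for each value list the smaller values that follow it:
z: 9
y: 8
s: 7
r: 6
n: 5
j: 4
i: 3
h: 2
g: 1
a: 0
Sum: 9 + 8 + 7 + 6 + 5 + 4 + 3 + 2 + 1 + 0 = 45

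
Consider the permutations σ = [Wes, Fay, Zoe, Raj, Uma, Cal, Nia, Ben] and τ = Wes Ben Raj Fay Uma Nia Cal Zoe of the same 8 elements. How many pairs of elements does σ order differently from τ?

Discordant pairs: 12

Assign each item its position (1..8) in the first ordering, then rewrite the second ordering as that position sequence:
positions: Wes→1, Fay→2, Zoe→3, Raj→4, Uma→5, Cal→6, Nia→7, Ben→8
second ordering as positions: [1, 8, 4, 2, 5, 7, 6, 3]
Discordant pairs = inversions in this position sequence.
1: 0
8: 4, 2, 5, 7, 6, 3 → 6
4: 2, 3 → 2
2: 0
5: 3 → 1
7: 6, 3 → 2
6: 3 → 1
3: 0
Total: 0 + 6 + 2 + 0 + 1 + 2 + 1 + 0 = 12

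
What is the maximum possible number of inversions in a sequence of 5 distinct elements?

Inversions: 10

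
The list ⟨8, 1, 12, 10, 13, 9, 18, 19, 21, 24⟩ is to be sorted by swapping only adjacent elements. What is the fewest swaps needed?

5 adjacent swaps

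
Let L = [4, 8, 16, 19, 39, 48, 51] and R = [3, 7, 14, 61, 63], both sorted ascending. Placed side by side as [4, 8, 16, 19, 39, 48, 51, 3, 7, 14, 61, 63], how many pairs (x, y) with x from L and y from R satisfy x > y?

Count, for every r in R, how many entries of L exceed r:
r = 3: 4, 8, 16, 19, 39, 48, 51 → 7
r = 7: 8, 16, 19, 39, 48, 51 → 6
r = 14: 16, 19, 39, 48, 51 → 5
r = 61: none → 0
r = 63: none → 0
Cross-inversions: 7 + 6 + 5 + 0 + 0 = 18

Cross-inversions: 18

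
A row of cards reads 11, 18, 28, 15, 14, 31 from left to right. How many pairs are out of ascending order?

For each element, count later entries that are smaller:
11 → none → 0
18 → 15, 14 → 2
28 → 15, 14 → 2
15 → 14 → 1
14 → none → 0
31 → none → 0
Sum: 0 + 2 + 2 + 1 + 0 + 0 = 5

5 out-of-order pairs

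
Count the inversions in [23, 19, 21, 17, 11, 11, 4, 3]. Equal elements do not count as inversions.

Element-by-element contributions:
23 → 19, 21, 17, 11, 11, 4, 3 → 7
19 → 17, 11, 11, 4, 3 → 5
21 → 17, 11, 11, 4, 3 → 5
17 → 11, 11, 4, 3 → 4
11 → 4, 3 → 2
11 → 4, 3 → 2
4 → 3 → 1
3 → none → 0
Sum: 7 + 5 + 5 + 4 + 2 + 2 + 1 + 0 = 26

26 inversions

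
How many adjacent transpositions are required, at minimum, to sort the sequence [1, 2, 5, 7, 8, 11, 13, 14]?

0 adjacent swaps

Each adjacent swap fixes exactly one inversion, so the minimum swap count equals the number of inversions.
Count inversions — for each element, later elements that are smaller:
1: none → 0
2: none → 0
5: none → 0
7: none → 0
8: none → 0
11: none → 0
13: none → 0
14: none → 0
Total inversions: 0 + 0 + 0 + 0 + 0 + 0 + 0 + 0 = 0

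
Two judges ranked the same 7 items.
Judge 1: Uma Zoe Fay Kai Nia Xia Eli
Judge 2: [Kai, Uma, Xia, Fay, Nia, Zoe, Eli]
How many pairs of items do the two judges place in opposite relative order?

8

Assign each item its position (1..7) in the first ordering, then rewrite the second ordering as that position sequence:
positions: Uma→1, Zoe→2, Fay→3, Kai→4, Nia→5, Xia→6, Eli→7
second ordering as positions: [4, 1, 6, 3, 5, 2, 7]
Discordant pairs = inversions in this position sequence.
4: 1, 3, 2 → 3
1: 0
6: 3, 5, 2 → 3
3: 2 → 1
5: 2 → 1
2: 0
7: 0
Total: 3 + 0 + 3 + 1 + 1 + 0 + 0 = 8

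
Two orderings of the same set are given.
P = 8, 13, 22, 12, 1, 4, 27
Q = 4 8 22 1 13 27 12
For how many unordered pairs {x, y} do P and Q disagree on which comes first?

9 disagreeing pairs

Assign each item its position (1..7) in the first ordering, then rewrite the second ordering as that position sequence:
positions: 8→1, 13→2, 22→3, 12→4, 1→5, 4→6, 27→7
second ordering as positions: [6, 1, 3, 5, 2, 7, 4]
Discordant pairs = inversions in this position sequence.
6: 1, 3, 5, 2, 4 → 5
1: 0
3: 2 → 1
5: 2, 4 → 2
2: 0
7: 4 → 1
4: 0
Total: 5 + 0 + 1 + 2 + 0 + 1 + 0 = 9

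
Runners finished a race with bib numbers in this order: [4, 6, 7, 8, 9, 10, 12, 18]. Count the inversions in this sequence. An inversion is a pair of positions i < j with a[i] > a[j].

Element-by-element contributions:
4: 0
6: 0
7: 0
8: 0
9: 0
10: 0
12: 0
18: 0
Sum: 0 + 0 + 0 + 0 + 0 + 0 + 0 + 0 = 0

There are 0 inversions.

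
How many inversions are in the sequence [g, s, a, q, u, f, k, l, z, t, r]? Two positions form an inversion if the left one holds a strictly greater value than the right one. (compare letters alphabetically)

19

For each element, count later entries that are smaller:
g: 2
s: 6
a: 0
q: 3
u: 5
f: 0
k: 0
l: 0
z: 2
t: 1
r: 0
Sum: 2 + 6 + 0 + 3 + 5 + 0 + 0 + 0 + 2 + 1 + 0 = 19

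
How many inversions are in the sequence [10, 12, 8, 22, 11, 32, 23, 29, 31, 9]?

For each element, count later entries that are smaller:
10 → 8, 9 → 2
12 → 8, 11, 9 → 3
8 → none → 0
22 → 11, 9 → 2
11 → 9 → 1
32 → 23, 29, 31, 9 → 4
23 → 9 → 1
29 → 9 → 1
31 → 9 → 1
9 → none → 0
Sum: 2 + 3 + 0 + 2 + 1 + 4 + 1 + 1 + 1 + 0 = 15

Inversions: 15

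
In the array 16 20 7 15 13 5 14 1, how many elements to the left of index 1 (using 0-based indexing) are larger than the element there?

The element at index 1 is 20.
Elements before it: 16
None of them are larger than 20.

0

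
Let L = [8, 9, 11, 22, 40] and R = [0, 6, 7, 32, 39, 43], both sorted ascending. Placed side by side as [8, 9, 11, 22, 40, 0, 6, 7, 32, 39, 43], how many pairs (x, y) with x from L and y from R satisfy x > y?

Count, for every r in R, how many entries of L exceed r:
r = 0: 8, 9, 11, 22, 40 → 5
r = 6: 8, 9, 11, 22, 40 → 5
r = 7: 8, 9, 11, 22, 40 → 5
r = 32: 40 → 1
r = 39: 40 → 1
r = 43: none → 0
Cross-inversions: 5 + 5 + 5 + 1 + 1 + 0 = 17

17 split inversions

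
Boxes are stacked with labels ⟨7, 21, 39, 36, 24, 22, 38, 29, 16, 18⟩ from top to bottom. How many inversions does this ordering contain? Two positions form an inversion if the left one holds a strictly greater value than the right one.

24 inversions

For each element, count later entries that are smaller:
7 → none → 0
21 → 16, 18 → 2
39 → 36, 24, 22, 38, 29, 16, 18 → 7
36 → 24, 22, 29, 16, 18 → 5
24 → 22, 16, 18 → 3
22 → 16, 18 → 2
38 → 29, 16, 18 → 3
29 → 16, 18 → 2
16 → none → 0
18 → none → 0
Sum: 0 + 2 + 7 + 5 + 3 + 2 + 3 + 2 + 0 + 0 = 24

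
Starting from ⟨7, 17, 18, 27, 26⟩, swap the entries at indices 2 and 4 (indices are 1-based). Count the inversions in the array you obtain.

Inversions: 4

Positions 2 and 4 hold 17 and 27; after swapping, the array is [7, 27, 18, 17, 26].
Element-by-element contributions:
7 → none → 0
27 → 18, 17, 26 → 3
18 → 17 → 1
17 → none → 0
26 → none → 0
Sum: 0 + 3 + 1 + 0 + 0 = 4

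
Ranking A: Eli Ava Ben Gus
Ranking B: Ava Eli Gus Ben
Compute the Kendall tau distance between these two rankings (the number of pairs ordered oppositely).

Assign each item its position (1..4) in the first ordering, then rewrite the second ordering as that position sequence:
positions: Eli→1, Ava→2, Ben→3, Gus→4
second ordering as positions: [2, 1, 4, 3]
Discordant pairs = inversions in this position sequence.
2: 1 → 1
1: 0
4: 3 → 1
3: 0
Total: 1 + 0 + 1 + 0 = 2

2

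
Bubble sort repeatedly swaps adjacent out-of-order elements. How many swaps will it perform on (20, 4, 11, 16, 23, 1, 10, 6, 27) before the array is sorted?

Each adjacent swap fixes exactly one inversion, so the minimum swap count equals the number of inversions.
Count inversions — for each element, later elements that are smaller:
20: 4, 11, 16, 1, 10, 6 → 6
4: 1 → 1
11: 1, 10, 6 → 3
16: 1, 10, 6 → 3
23: 1, 10, 6 → 3
1: none → 0
10: 6 → 1
6: none → 0
27: none → 0
Total inversions: 6 + 1 + 3 + 3 + 3 + 0 + 1 + 0 + 0 = 17

17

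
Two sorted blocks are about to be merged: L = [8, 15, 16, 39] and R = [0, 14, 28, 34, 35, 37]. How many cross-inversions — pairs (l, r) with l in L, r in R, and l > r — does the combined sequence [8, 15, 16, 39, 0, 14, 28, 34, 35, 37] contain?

There are 11 cross-inversions.

Count, for every r in R, how many entries of L exceed r:
r = 0: 8, 15, 16, 39 → 4
r = 14: 15, 16, 39 → 3
r = 28: 39 → 1
r = 34: 39 → 1
r = 35: 39 → 1
r = 37: 39 → 1
Cross-inversions: 4 + 3 + 1 + 1 + 1 + 1 = 11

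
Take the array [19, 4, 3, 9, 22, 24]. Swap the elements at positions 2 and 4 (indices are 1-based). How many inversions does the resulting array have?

Positions 2 and 4 hold 4 and 9; after swapping, the array is [19, 9, 3, 4, 22, 24].
For each element, count later entries that are smaller:
19 → 9, 3, 4 → 3
9 → 3, 4 → 2
3 → none → 0
4 → none → 0
22 → none → 0
24 → none → 0
Sum: 3 + 2 + 0 + 0 + 0 + 0 = 5

5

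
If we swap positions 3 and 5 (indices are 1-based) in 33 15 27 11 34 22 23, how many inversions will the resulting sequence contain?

Positions 3 and 5 hold 27 and 34; after swapping, the array is [33, 15, 34, 11, 27, 22, 23].
For each element, count later entries that are smaller:
33 → 15, 11, 27, 22, 23 → 5
15 → 11 → 1
34 → 11, 27, 22, 23 → 4
11 → none → 0
27 → 22, 23 → 2
22 → none → 0
23 → none → 0
Sum: 5 + 1 + 4 + 0 + 2 + 0 + 0 = 12

12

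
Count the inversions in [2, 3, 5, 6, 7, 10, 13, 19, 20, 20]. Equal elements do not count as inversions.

For each element, count later entries that are smaller:
2 → none → 0
3 → none → 0
5 → none → 0
6 → none → 0
7 → none → 0
10 → none → 0
13 → none → 0
19 → none → 0
20 → none → 0
20 → none → 0
Sum: 0 + 0 + 0 + 0 + 0 + 0 + 0 + 0 + 0 + 0 = 0

Inversions: 0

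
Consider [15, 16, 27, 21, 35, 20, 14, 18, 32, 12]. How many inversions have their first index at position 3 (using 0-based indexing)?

The element at index 3 is 21.
Elements after it: 35, 20, 14, 18, 32, 12
Those smaller than 21: 20, 14, 18, 12

4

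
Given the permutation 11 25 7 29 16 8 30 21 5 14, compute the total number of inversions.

24

Element-by-element contributions:
11 → 7, 8, 5 → 3
25 → 7, 16, 8, 21, 5, 14 → 6
7 → 5 → 1
29 → 16, 8, 21, 5, 14 → 5
16 → 8, 5, 14 → 3
8 → 5 → 1
30 → 21, 5, 14 → 3
21 → 5, 14 → 2
5 → none → 0
14 → none → 0
Sum: 3 + 6 + 1 + 5 + 3 + 1 + 3 + 2 + 0 + 0 = 24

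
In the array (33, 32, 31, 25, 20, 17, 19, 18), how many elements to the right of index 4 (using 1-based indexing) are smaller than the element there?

The element at index 4 is 25.
Elements after it: 20, 17, 19, 18
Those smaller than 25: 20, 17, 19, 18

4 such elements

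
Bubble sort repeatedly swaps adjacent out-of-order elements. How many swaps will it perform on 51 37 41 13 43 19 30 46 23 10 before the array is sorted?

Each adjacent swap fixes exactly one inversion, so the minimum swap count equals the number of inversions.
Count inversions — for each element, later elements that are smaller:
51: 37, 41, 13, 43, 19, 30, 46, 23, 10 → 9
37: 13, 19, 30, 23, 10 → 5
41: 13, 19, 30, 23, 10 → 5
13: 10 → 1
43: 19, 30, 23, 10 → 4
19: 10 → 1
30: 23, 10 → 2
46: 23, 10 → 2
23: 10 → 1
10: none → 0
Total inversions: 9 + 5 + 5 + 1 + 4 + 1 + 2 + 2 + 1 + 0 = 30

30 swaps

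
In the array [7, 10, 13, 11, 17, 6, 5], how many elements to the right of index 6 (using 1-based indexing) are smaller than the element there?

1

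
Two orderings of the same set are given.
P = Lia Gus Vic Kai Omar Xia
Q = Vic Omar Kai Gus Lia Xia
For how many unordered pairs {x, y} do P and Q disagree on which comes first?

8 disagreeing pairs

Assign each item its position (1..6) in the first ordering, then rewrite the second ordering as that position sequence:
positions: Lia→1, Gus→2, Vic→3, Kai→4, Omar→5, Xia→6
second ordering as positions: [3, 5, 4, 2, 1, 6]
Discordant pairs = inversions in this position sequence.
3: 2, 1 → 2
5: 4, 2, 1 → 3
4: 2, 1 → 2
2: 1 → 1
1: 0
6: 0
Total: 2 + 3 + 2 + 1 + 0 + 0 = 8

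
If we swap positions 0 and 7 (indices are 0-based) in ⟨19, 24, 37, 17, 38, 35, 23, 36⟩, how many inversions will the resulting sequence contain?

Positions 0 and 7 hold 19 and 36; after swapping, the array is [36, 24, 37, 17, 38, 35, 23, 19].
For each element, count later entries that are smaller:
36 → 24, 17, 35, 23, 19 → 5
24 → 17, 23, 19 → 3
37 → 17, 35, 23, 19 → 4
17 → none → 0
38 → 35, 23, 19 → 3
35 → 23, 19 → 2
23 → 19 → 1
19 → none → 0
Sum: 5 + 3 + 4 + 0 + 3 + 2 + 1 + 0 = 18

18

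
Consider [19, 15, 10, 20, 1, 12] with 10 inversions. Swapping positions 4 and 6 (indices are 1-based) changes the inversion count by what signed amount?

Positions 4 and 6 hold 20 and 12; after swapping, the array is [19, 15, 10, 12, 1, 20].
For each element, count later entries that are smaller:
19 → 15, 10, 12, 1 → 4
15 → 10, 12, 1 → 3
10 → 1 → 1
12 → 1 → 1
1 → none → 0
20 → none → 0
Sum: 4 + 3 + 1 + 1 + 0 + 0 = 9
Change: 9 − 10 = -1

-1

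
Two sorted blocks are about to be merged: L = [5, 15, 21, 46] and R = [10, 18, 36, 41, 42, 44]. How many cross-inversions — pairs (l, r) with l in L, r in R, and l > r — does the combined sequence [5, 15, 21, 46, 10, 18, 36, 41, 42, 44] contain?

Take each right-half value and tally the left-half values above it:
r = 10: 15, 21, 46 → 3
r = 18: 21, 46 → 2
r = 36: 46 → 1
r = 41: 46 → 1
r = 42: 46 → 1
r = 44: 46 → 1
Cross-inversions: 3 + 2 + 1 + 1 + 1 + 1 = 9

9 cross-inversions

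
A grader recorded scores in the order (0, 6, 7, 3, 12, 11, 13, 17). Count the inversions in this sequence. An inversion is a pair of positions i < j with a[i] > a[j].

There are 3 inversions.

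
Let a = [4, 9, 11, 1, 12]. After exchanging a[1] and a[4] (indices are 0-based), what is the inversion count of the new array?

6 inversions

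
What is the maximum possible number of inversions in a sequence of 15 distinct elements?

The maximum occurs when the array is in strictly decreasing order: every one of the C(15, 2) pairs is inverted.
C(15, 2) = 15·14/2 = 105

105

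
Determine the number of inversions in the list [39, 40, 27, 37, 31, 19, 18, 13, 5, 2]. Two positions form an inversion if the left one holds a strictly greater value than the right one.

42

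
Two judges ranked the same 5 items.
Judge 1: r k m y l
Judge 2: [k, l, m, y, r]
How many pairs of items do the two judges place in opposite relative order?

6 discordant pairs

Assign each item its position (1..5) in the first ordering, then rewrite the second ordering as that position sequence:
positions: r→1, k→2, m→3, y→4, l→5
second ordering as positions: [2, 5, 3, 4, 1]
Discordant pairs = inversions in this position sequence.
2: 1 → 1
5: 3, 4, 1 → 3
3: 1 → 1
4: 1 → 1
1: 0
Total: 1 + 3 + 1 + 1 + 0 = 6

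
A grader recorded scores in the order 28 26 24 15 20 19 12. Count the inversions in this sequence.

19

For each element, count later entries that are smaller:
28: 6
26: 5
24: 4
15: 1
20: 2
19: 1
12: 0
Sum: 6 + 5 + 4 + 1 + 2 + 1 + 0 = 19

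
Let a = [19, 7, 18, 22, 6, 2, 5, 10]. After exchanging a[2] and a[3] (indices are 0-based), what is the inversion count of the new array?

Positions 2 and 3 hold 18 and 22; after swapping, the array is [19, 7, 22, 18, 6, 2, 5, 10].
Sweep left to right; for each value list the smaller values that follow it:
19 → 7, 18, 6, 2, 5, 10 → 6
7 → 6, 2, 5 → 3
22 → 18, 6, 2, 5, 10 → 5
18 → 6, 2, 5, 10 → 4
6 → 2, 5 → 2
2 → none → 0
5 → none → 0
10 → none → 0
Sum: 6 + 3 + 5 + 4 + 2 + 0 + 0 + 0 = 20

Inversions: 20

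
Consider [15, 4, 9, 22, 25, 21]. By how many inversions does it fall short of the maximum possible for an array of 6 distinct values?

Maximum inversions for 6 distinct elements is C(6, 2) = 6·5/2 = 15.
Current inversions — for each element, count later smaller elements:
15: 2
4: 0
9: 0
22: 1
25: 1
21: 0
Current total: 2 + 0 + 0 + 1 + 1 + 0 = 4
Shortfall: 15 − 4 = 11

11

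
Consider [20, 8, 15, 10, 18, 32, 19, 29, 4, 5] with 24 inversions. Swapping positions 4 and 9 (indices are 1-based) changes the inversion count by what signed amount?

Positions 4 and 9 hold 10 and 4; after swapping, the array is [20, 8, 15, 4, 18, 32, 19, 29, 10, 5].
For each element, count later entries that are smaller:
20: 7
8: 2
15: 3
4: 0
18: 2
32: 4
19: 2
29: 2
10: 1
5: 0
Sum: 7 + 2 + 3 + 0 + 2 + 4 + 2 + 2 + 1 + 0 = 23
Change: 23 − 24 = -1

-1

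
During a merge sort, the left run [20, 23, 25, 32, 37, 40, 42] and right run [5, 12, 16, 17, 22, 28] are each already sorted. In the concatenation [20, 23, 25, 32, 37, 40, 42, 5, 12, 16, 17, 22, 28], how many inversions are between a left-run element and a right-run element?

For each element r of the right run, count left-run elements greater than r:
r = 5: 20, 23, 25, 32, 37, 40, 42 → 7
r = 12: 20, 23, 25, 32, 37, 40, 42 → 7
r = 16: 20, 23, 25, 32, 37, 40, 42 → 7
r = 17: 20, 23, 25, 32, 37, 40, 42 → 7
r = 22: 23, 25, 32, 37, 40, 42 → 6
r = 28: 32, 37, 40, 42 → 4
Cross-inversions: 7 + 7 + 7 + 7 + 6 + 4 = 38

38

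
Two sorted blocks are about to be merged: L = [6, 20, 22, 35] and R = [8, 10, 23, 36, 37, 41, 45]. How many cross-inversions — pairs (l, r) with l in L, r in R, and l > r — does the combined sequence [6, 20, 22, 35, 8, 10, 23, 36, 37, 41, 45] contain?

Take each right-half value and tally the left-half values above it:
r = 8: 20, 22, 35 → 3
r = 10: 20, 22, 35 → 3
r = 23: 35 → 1
r = 36: none → 0
r = 37: none → 0
r = 41: none → 0
r = 45: none → 0
Cross-inversions: 3 + 3 + 1 + 0 + 0 + 0 + 0 = 7

7 split inversions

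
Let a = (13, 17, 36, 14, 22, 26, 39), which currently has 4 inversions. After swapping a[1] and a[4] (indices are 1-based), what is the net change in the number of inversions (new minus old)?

Positions 1 and 4 hold 13 and 14; after swapping, the array is [14, 17, 36, 13, 22, 26, 39].
Sweep left to right; for each value list the smaller values that follow it:
14: 1
17: 1
36: 3
13: 0
22: 0
26: 0
39: 0
Sum: 1 + 1 + 3 + 0 + 0 + 0 + 0 = 5
Change: 5 − 4 = +1

+1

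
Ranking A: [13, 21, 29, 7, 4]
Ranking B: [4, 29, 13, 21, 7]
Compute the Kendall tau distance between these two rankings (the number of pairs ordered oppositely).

6

Assign each item its position (1..5) in the first ordering, then rewrite the second ordering as that position sequence:
positions: 13→1, 21→2, 29→3, 7→4, 4→5
second ordering as positions: [5, 3, 1, 2, 4]
Discordant pairs = inversions in this position sequence.
5: 3, 1, 2, 4 → 4
3: 1, 2 → 2
1: 0
2: 0
4: 0
Total: 4 + 2 + 0 + 0 + 0 = 6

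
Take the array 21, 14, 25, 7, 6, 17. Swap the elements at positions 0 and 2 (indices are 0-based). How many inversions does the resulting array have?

Positions 0 and 2 hold 21 and 25; after swapping, the array is [25, 14, 21, 7, 6, 17].
Sweep left to right; for each value list the smaller values that follow it:
25 → 14, 21, 7, 6, 17 → 5
14 → 7, 6 → 2
21 → 7, 6, 17 → 3
7 → 6 → 1
6 → none → 0
17 → none → 0
Sum: 5 + 2 + 3 + 1 + 0 + 0 = 11

11 inversions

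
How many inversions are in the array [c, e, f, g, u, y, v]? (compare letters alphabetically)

Out-of-order index pairs (1-indexed):
(6,7): y > v
That's 1 pair.

There is 1 inversion.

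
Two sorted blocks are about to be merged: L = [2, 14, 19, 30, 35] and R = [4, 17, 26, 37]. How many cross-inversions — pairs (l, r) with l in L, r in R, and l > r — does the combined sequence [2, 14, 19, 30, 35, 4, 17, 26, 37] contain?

Take each right-half value and tally the left-half values above it:
r = 4: 14, 19, 30, 35 → 4
r = 17: 19, 30, 35 → 3
r = 26: 30, 35 → 2
r = 37: none → 0
Cross-inversions: 4 + 3 + 2 + 0 = 9

There are 9 cross-inversions.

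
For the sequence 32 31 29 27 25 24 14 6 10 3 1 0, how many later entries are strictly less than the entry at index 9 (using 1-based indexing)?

The element at index 9 is 10.
Elements after it: 3, 1, 0
Those smaller than 10: 3, 1, 0

3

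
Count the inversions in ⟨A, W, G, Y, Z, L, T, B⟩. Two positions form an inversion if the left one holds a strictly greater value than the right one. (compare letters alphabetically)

For each element, count later entries that are smaller:
A: 0
W: 4
G: 1
Y: 3
Z: 3
L: 1
T: 1
B: 0
Sum: 0 + 4 + 1 + 3 + 3 + 1 + 1 + 0 = 13

13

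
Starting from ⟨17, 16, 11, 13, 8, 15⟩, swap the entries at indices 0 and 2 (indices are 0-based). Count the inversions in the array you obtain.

Positions 0 and 2 hold 17 and 11; after swapping, the array is [11, 16, 17, 13, 8, 15].
Sweep left to right; for each value list the smaller values that follow it:
11: 1
16: 3
17: 3
13: 1
8: 0
15: 0
Sum: 1 + 3 + 3 + 1 + 0 + 0 = 8

8 inversions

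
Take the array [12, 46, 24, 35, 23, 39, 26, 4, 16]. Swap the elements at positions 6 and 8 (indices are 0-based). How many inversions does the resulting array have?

Positions 6 and 8 hold 26 and 16; after swapping, the array is [12, 46, 24, 35, 23, 39, 16, 4, 26].
Count, for each position, how many later elements it exceeds:
12 → 4 → 1
46 → 24, 35, 23, 39, 16, 4, 26 → 7
24 → 23, 16, 4 → 3
35 → 23, 16, 4, 26 → 4
23 → 16, 4 → 2
39 → 16, 4, 26 → 3
16 → 4 → 1
4 → none → 0
26 → none → 0
Sum: 1 + 7 + 3 + 4 + 2 + 3 + 1 + 0 + 0 = 21

21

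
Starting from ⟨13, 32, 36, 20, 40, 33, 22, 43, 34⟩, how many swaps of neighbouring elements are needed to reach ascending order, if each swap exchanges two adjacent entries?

Minimum adjacent swaps = number of inversions (each swap of adjacent out-of-order elements removes one inversion and no swap can remove more).
Count inversions — for each element, later elements that are smaller:
13: none → 0
32: 20, 22 → 2
36: 20, 33, 22, 34 → 4
20: none → 0
40: 33, 22, 34 → 3
33: 22 → 1
22: none → 0
43: 34 → 1
34: none → 0
Total inversions: 0 + 2 + 4 + 0 + 3 + 1 + 0 + 1 + 0 = 11

11 swaps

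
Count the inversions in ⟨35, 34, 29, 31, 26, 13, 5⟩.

20 out-of-order pairs

Element-by-element contributions:
35: 6
34: 5
29: 3
31: 3
26: 2
13: 1
5: 0
Sum: 6 + 5 + 3 + 3 + 2 + 1 + 0 = 20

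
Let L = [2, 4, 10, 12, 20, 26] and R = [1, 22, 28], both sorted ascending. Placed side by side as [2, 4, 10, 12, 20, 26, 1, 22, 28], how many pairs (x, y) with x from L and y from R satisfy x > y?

Take each right-half value and tally the left-half values above it:
r = 1: 2, 4, 10, 12, 20, 26 → 6
r = 22: 26 → 1
r = 28: none → 0
Cross-inversions: 6 + 1 + 0 = 7

There are 7 split inversions.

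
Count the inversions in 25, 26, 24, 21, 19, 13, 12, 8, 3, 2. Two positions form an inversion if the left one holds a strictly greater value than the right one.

44 out-of-order pairs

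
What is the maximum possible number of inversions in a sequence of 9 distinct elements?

The maximum occurs when the array is in strictly decreasing order: every one of the C(9, 2) pairs is inverted.
C(9, 2) = 9·8/2 = 36

36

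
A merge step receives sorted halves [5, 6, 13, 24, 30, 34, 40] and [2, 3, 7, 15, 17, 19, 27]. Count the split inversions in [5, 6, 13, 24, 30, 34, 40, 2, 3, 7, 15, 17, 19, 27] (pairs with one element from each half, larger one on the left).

Count, for every r in R, how many entries of L exceed r:
r = 2: 5, 6, 13, 24, 30, 34, 40 → 7
r = 3: 5, 6, 13, 24, 30, 34, 40 → 7
r = 7: 13, 24, 30, 34, 40 → 5
r = 15: 24, 30, 34, 40 → 4
r = 17: 24, 30, 34, 40 → 4
r = 19: 24, 30, 34, 40 → 4
r = 27: 30, 34, 40 → 3
Cross-inversions: 7 + 7 + 5 + 4 + 4 + 4 + 3 = 34

34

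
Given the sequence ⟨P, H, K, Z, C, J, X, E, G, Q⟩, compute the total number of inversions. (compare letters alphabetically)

Count, for each position, how many later elements it exceeds:
P → H, K, C, J, E, G → 6
H → C, E, G → 3
K → C, J, E, G → 4
Z → C, J, X, E, G, Q → 6
C → none → 0
J → E, G → 2
X → E, G, Q → 3
E → none → 0
G → none → 0
Q → none → 0
Sum: 6 + 3 + 4 + 6 + 0 + 2 + 3 + 0 + 0 + 0 = 24

24 inversions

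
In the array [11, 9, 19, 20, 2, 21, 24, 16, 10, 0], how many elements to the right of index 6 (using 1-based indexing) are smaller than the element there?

3

The element at index 6 is 21.
Elements after it: 24, 16, 10, 0
Those smaller than 21: 16, 10, 0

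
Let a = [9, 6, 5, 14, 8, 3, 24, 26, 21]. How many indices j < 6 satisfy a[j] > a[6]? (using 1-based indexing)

5

The element at index 6 is 3.
Elements before it: 9, 6, 5, 14, 8
Those larger than 3: 9, 6, 5, 14, 8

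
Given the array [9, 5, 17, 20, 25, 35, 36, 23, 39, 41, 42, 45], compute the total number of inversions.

There are 4 inversions.

Sweep left to right; for each value list the smaller values that follow it:
9: 1
5: 0
17: 0
20: 0
25: 1
35: 1
36: 1
23: 0
39: 0
41: 0
42: 0
45: 0
Sum: 1 + 0 + 0 + 0 + 1 + 1 + 1 + 0 + 0 + 0 + 0 + 0 = 4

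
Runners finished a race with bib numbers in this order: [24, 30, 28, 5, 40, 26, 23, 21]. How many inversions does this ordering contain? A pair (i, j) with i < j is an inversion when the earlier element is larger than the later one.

There are 18 out-of-order pairs.

Count, for each position, how many later elements it exceeds:
24: 3
30: 5
28: 4
5: 0
40: 3
26: 2
23: 1
21: 0
Sum: 3 + 5 + 4 + 0 + 3 + 2 + 1 + 0 = 18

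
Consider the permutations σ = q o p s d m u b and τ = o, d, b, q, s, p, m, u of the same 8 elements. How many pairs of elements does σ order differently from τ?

Assign each item its position (1..8) in the first ordering, then rewrite the second ordering as that position sequence:
positions: q→1, o→2, p→3, s→4, d→5, m→6, u→7, b→8
second ordering as positions: [2, 5, 8, 1, 4, 3, 6, 7]
Discordant pairs = inversions in this position sequence.
2: 1 → 1
5: 1, 4, 3 → 3
8: 1, 4, 3, 6, 7 → 5
1: 0
4: 3 → 1
3: 0
6: 0
7: 0
Total: 1 + 3 + 5 + 0 + 1 + 0 + 0 + 0 = 10

10 discordant pairs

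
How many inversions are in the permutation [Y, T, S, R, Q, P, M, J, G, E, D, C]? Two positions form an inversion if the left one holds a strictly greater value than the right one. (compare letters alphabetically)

66 inversions

For each element, count later entries that are smaller:
Y → T, S, R, Q, P, M, J, G, E, D, C → 11
T → S, R, Q, P, M, J, G, E, D, C → 10
S → R, Q, P, M, J, G, E, D, C → 9
R → Q, P, M, J, G, E, D, C → 8
Q → P, M, J, G, E, D, C → 7
P → M, J, G, E, D, C → 6
M → J, G, E, D, C → 5
J → G, E, D, C → 4
G → E, D, C → 3
E → D, C → 2
D → C → 1
C → none → 0
Sum: 11 + 10 + 9 + 8 + 7 + 6 + 5 + 4 + 3 + 2 + 1 + 0 = 66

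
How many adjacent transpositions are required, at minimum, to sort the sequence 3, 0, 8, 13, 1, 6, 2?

10 swaps

Minimum adjacent swaps = number of inversions (each swap of adjacent out-of-order elements removes one inversion and no swap can remove more).
Count inversions — for each element, later elements that are smaller:
3: 0, 1, 2 → 3
0: none → 0
8: 1, 6, 2 → 3
13: 1, 6, 2 → 3
1: none → 0
6: 2 → 1
2: none → 0
Total inversions: 3 + 0 + 3 + 3 + 0 + 1 + 0 = 10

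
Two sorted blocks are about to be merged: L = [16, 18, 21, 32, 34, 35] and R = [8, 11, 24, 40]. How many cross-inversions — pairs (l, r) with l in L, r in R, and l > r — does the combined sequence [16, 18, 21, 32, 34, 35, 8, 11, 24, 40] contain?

15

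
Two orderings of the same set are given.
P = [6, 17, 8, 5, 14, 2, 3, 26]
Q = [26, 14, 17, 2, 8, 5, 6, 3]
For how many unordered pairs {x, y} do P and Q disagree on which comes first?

Assign each item its position (1..8) in the first ordering, then rewrite the second ordering as that position sequence:
positions: 6→1, 17→2, 8→3, 5→4, 14→5, 2→6, 3→7, 26→8
second ordering as positions: [8, 5, 2, 6, 3, 4, 1, 7]
Discordant pairs = inversions in this position sequence.
8: 5, 2, 6, 3, 4, 1, 7 → 7
5: 2, 3, 4, 1 → 4
2: 1 → 1
6: 3, 4, 1 → 3
3: 1 → 1
4: 1 → 1
1: 0
7: 0
Total: 7 + 4 + 1 + 3 + 1 + 1 + 0 + 0 = 17

17 disagreeing pairs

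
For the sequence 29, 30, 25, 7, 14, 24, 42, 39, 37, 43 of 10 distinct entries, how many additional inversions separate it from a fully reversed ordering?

31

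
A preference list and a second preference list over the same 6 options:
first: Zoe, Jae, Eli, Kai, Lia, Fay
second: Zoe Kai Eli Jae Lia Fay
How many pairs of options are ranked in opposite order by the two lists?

3

Assign each item its position (1..6) in the first ordering, then rewrite the second ordering as that position sequence:
positions: Zoe→1, Jae→2, Eli→3, Kai→4, Lia→5, Fay→6
second ordering as positions: [1, 4, 3, 2, 5, 6]
Discordant pairs = inversions in this position sequence.
1: 0
4: 3, 2 → 2
3: 2 → 1
2: 0
5: 0
6: 0
Total: 0 + 2 + 1 + 0 + 0 + 0 = 3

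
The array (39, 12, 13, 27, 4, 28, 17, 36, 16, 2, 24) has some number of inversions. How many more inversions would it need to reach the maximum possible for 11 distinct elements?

Maximum inversions for 11 distinct elements is C(11, 2) = 11·10/2 = 55.
Current inversions — for each element, count later smaller elements:
39: 10
12: 2
13: 2
27: 5
4: 1
28: 4
17: 2
36: 3
16: 1
2: 0
24: 0
Current total: 10 + 2 + 2 + 5 + 1 + 4 + 2 + 3 + 1 + 0 + 0 = 30
Shortfall: 55 − 30 = 25

25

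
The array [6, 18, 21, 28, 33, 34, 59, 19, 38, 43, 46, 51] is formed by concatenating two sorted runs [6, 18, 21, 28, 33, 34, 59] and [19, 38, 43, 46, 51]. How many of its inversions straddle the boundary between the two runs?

9 cross-inversions

For each element r of the right run, count left-run elements greater than r:
r = 19: 21, 28, 33, 34, 59 → 5
r = 38: 59 → 1
r = 43: 59 → 1
r = 46: 59 → 1
r = 51: 59 → 1
Cross-inversions: 5 + 1 + 1 + 1 + 1 = 9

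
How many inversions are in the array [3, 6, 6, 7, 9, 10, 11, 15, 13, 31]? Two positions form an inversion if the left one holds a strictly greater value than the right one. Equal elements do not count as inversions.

Element-by-element contributions:
3: 0
6: 0
6: 0
7: 0
9: 0
10: 0
11: 0
15: 1
13: 0
31: 0
Sum: 0 + 0 + 0 + 0 + 0 + 0 + 0 + 1 + 0 + 0 = 1

1 inversion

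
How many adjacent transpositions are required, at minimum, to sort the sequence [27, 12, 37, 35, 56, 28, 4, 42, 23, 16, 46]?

Adjacent swaps: 26

Each adjacent swap fixes exactly one inversion, so the minimum swap count equals the number of inversions.
Count inversions — for each element, later elements that are smaller:
27: 12, 4, 23, 16 → 4
12: 4 → 1
37: 35, 28, 4, 23, 16 → 5
35: 28, 4, 23, 16 → 4
56: 28, 4, 42, 23, 16, 46 → 6
28: 4, 23, 16 → 3
4: none → 0
42: 23, 16 → 2
23: 16 → 1
16: none → 0
46: none → 0
Total inversions: 4 + 1 + 5 + 4 + 6 + 3 + 0 + 2 + 1 + 0 + 0 = 26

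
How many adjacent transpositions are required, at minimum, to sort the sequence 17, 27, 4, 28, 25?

4 adjacent swaps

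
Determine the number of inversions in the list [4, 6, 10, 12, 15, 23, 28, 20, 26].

There are 3 inversions.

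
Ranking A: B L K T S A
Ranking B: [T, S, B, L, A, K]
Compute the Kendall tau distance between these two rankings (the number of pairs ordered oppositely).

Assign each item its position (1..6) in the first ordering, then rewrite the second ordering as that position sequence:
positions: B→1, L→2, K→3, T→4, S→5, A→6
second ordering as positions: [4, 5, 1, 2, 6, 3]
Discordant pairs = inversions in this position sequence.
4: 1, 2, 3 → 3
5: 1, 2, 3 → 3
1: 0
2: 0
6: 3 → 1
3: 0
Total: 3 + 3 + 0 + 0 + 1 + 0 = 7

7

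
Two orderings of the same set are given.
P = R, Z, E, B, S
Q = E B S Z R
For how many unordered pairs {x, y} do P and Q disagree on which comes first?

Assign each item its position (1..5) in the first ordering, then rewrite the second ordering as that position sequence:
positions: R→1, Z→2, E→3, B→4, S→5
second ordering as positions: [3, 4, 5, 2, 1]
Discordant pairs = inversions in this position sequence.
3: 2, 1 → 2
4: 2, 1 → 2
5: 2, 1 → 2
2: 1 → 1
1: 0
Total: 2 + 2 + 2 + 1 + 0 = 7

7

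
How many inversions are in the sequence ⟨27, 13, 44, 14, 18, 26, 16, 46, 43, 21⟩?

18 inversions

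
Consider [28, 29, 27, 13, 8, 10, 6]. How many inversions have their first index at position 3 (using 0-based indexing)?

The element at index 3 is 13.
Elements after it: 8, 10, 6
Those smaller than 13: 8, 10, 6

3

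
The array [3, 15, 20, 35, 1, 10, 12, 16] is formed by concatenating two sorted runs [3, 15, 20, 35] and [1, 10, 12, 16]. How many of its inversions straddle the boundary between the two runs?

12

For each element r of the right run, count left-run elements greater than r:
r = 1: 3, 15, 20, 35 → 4
r = 10: 15, 20, 35 → 3
r = 12: 15, 20, 35 → 3
r = 16: 20, 35 → 2
Cross-inversions: 4 + 3 + 3 + 2 = 12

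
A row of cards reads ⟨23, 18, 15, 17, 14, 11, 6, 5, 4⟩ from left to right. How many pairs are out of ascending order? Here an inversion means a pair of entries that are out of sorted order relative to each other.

Count, for each position, how many later elements it exceeds:
23 → 18, 15, 17, 14, 11, 6, 5, 4 → 8
18 → 15, 17, 14, 11, 6, 5, 4 → 7
15 → 14, 11, 6, 5, 4 → 5
17 → 14, 11, 6, 5, 4 → 5
14 → 11, 6, 5, 4 → 4
11 → 6, 5, 4 → 3
6 → 5, 4 → 2
5 → 4 → 1
4 → none → 0
Sum: 8 + 7 + 5 + 5 + 4 + 3 + 2 + 1 + 0 = 35

Out-of-order pairs: 35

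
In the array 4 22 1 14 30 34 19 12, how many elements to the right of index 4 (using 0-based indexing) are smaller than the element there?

2

The element at index 4 is 30.
Elements after it: 34, 19, 12
Those smaller than 30: 19, 12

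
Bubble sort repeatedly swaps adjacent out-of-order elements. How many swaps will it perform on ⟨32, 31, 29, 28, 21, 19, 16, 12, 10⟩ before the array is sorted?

The minimum number of adjacent swaps to sort an array equals its inversion count, since every such swap removes exactly one inversion.
Count inversions — for each element, later elements that are smaller:
32: 31, 29, 28, 21, 19, 16, 12, 10 → 8
31: 29, 28, 21, 19, 16, 12, 10 → 7
29: 28, 21, 19, 16, 12, 10 → 6
28: 21, 19, 16, 12, 10 → 5
21: 19, 16, 12, 10 → 4
19: 16, 12, 10 → 3
16: 12, 10 → 2
12: 10 → 1
10: none → 0
Total inversions: 8 + 7 + 6 + 5 + 4 + 3 + 2 + 1 + 0 = 36

There are 36 swaps.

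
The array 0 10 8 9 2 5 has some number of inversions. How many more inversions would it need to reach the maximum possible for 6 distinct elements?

Maximum inversions for 6 distinct elements is C(6, 2) = 6·5/2 = 15.
Current inversions — for each element, count later smaller elements:
0: 0
10: 4
8: 2
9: 2
2: 0
5: 0
Current total: 0 + 4 + 2 + 2 + 0 + 0 = 8
Shortfall: 15 − 8 = 7

7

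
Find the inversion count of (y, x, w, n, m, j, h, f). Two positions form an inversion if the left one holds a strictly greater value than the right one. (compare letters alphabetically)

28 out-of-order pairs

Count, for each position, how many later elements it exceeds:
y → x, w, n, m, j, h, f → 7
x → w, n, m, j, h, f → 6
w → n, m, j, h, f → 5
n → m, j, h, f → 4
m → j, h, f → 3
j → h, f → 2
h → f → 1
f → none → 0
Sum: 7 + 6 + 5 + 4 + 3 + 2 + 1 + 0 = 28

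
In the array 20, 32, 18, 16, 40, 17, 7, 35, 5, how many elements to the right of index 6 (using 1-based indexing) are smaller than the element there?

The element at index 6 is 17.
Elements after it: 7, 35, 5
Those smaller than 17: 7, 5

2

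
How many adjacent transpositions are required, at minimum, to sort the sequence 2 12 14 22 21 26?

The minimum number of adjacent swaps to sort an array equals its inversion count, since every such swap removes exactly one inversion.
Count inversions — for each element, later elements that are smaller:
2: none → 0
12: none → 0
14: none → 0
22: 21 → 1
21: none → 0
26: none → 0
Total inversions: 0 + 0 + 0 + 1 + 0 + 0 = 1

1 swap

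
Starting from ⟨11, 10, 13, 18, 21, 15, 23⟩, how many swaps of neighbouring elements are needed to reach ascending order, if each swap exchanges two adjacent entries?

Adjacent swaps: 3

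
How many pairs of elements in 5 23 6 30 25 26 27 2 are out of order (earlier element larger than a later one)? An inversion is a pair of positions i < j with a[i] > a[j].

Count, for each position, how many later elements it exceeds:
5 → 2 → 1
23 → 6, 2 → 2
6 → 2 → 1
30 → 25, 26, 27, 2 → 4
25 → 2 → 1
26 → 2 → 1
27 → 2 → 1
2 → none → 0
Sum: 1 + 2 + 1 + 4 + 1 + 1 + 1 + 0 = 11

11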